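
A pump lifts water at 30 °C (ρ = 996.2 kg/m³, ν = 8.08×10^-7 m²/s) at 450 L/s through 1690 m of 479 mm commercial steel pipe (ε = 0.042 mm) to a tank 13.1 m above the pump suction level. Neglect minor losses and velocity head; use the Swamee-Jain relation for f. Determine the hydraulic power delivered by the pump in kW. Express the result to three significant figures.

V = 4Q/(πD²) = 2.497 m/s; Re = 1.48×10^6; ε/D = 8.77×10^-5; f = 0.01291
h_f = f(L/D)V²/2g = 14.48 m
Total head H = z + h_f = 13.1 + 14.48 = 27.58 m
P_hyd = ρgQH = 996.2·9.81·0.450·27.58 = 121.3 kW

P_hyd ≈ 121 kW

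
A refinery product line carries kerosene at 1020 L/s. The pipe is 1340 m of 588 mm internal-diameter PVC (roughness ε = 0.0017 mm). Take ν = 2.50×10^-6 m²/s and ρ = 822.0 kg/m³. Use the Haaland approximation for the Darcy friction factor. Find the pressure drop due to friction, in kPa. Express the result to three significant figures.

Δp ≈ 157 kPa

V = 4Q/(πD²) = 4·1.02/(π·0.588²) = 3.756 m/s
Re = VD/ν = 3.756·0.588/2.50×10^-6 = 8.83×10^5 → turbulent
ε/D = 0.0017/588 = 2.89×10^-6
Haaland: f = 0.01187
h_f = f(L/D)V²/(2g) = 0.01187·(1340/0.588)·3.756²/(2·9.81) = 19.46 m
Δp = ρg·h_f = 822.0·9.81·19.46 = 156.9 kPa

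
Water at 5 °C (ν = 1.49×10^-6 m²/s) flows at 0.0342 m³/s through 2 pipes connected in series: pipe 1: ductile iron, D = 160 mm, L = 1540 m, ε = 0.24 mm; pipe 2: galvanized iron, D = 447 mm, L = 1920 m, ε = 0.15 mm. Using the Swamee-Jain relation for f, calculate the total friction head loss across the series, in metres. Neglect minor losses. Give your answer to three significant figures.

Pipe 1: V = 1.701 m/s, Re = 1.83×10^5, ε/D = 0.00150, f = 0.02307, h_1 = f(L/D)V²/2g = 32.75 m
Pipe 2: V = 0.2179 m/s, Re = 6.54×10^4, ε/D = 3.36×10^-4, f = 0.02103, h_2 = f(L/D)V²/2g = 0.2187 m
Series → Q common, losses add: H = Σh = 32.97 m

H ≈ 33.0 m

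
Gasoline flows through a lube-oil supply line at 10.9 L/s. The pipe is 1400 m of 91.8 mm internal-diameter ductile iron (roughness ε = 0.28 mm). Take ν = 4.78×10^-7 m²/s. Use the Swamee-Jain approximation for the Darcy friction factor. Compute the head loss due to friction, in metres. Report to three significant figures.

V = 4Q/(πD²) = 4·0.0109/(π·0.0918²) = 1.647 m/s
Re = VD/ν = 1.647·0.0918/4.78×10^-7 = 3.16×10^5 → turbulent
ε/D = 0.28/91.8 = 0.00305
Swamee-Jain: f = 0.02685
h_f = f(L/D)V²/(2g) = 0.02685·(1400/0.0918)·1.647²/(2·9.81) = 56.61 m

h_f ≈ 56.6 m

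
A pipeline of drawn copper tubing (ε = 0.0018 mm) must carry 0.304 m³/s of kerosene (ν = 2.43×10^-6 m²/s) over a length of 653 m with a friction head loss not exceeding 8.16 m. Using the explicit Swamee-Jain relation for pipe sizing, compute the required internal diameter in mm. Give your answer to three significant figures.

D ≈ 389 mm

Swamee-Jain (Type III): D = 0.66·[ε^1.25·(LQ²/(gh_f))^4.75 + ν·Q^9.4·(L/(gh_f))^5.2]^0.04
LQ²/(gh_f) = 0.7539; L/(gh_f) = 8.157
Term 1 = ε^1.25·(…)^4.75 = 1.72×10^-8; Term 2 = ν·Q^9.4·(…)^5.2 = 1.84×10^-6
D = 0.66·(1.72×10^-8 + 1.84×10^-6)^0.04 = 0.3893 m = 389 mm
Check: V = 2.55 m/s, Re = 4.09×10^5, f = 0.01364, h_f = 7.61 m ≈ 8.16 m ✓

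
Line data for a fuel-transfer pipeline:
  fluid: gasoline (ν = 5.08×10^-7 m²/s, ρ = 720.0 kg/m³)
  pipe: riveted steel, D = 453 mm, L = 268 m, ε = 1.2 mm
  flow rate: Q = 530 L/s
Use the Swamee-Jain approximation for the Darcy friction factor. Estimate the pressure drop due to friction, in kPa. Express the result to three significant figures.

V = 4Q/(πD²) = 4·0.530/(π·0.453²) = 3.288 m/s
Re = VD/ν = 3.288·0.453/5.08×10^-7 = 2.93×10^6 → turbulent
ε/D = 1.2/453 = 0.00265
Swamee-Jain: f = 0.02536
h_f = f(L/D)V²/(2g) = 0.02536·(268/0.453)·3.288²/(2·9.81) = 8.269 m
Δp = ρg·h_f = 720.0·9.81·8.269 = 58.40 kPa

Δp ≈ 58.4 kPa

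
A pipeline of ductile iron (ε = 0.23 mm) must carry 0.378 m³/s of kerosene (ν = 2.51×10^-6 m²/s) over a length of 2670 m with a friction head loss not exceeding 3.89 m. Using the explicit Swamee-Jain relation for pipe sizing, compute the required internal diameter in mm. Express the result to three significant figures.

D ≈ 686 mm

Swamee-Jain (Type III): D = 0.66·[ε^1.25·(LQ²/(gh_f))^4.75 + ν·Q^9.4·(L/(gh_f))^5.2]^0.04
LQ²/(gh_f) = 9.997; L/(gh_f) = 69.97
Term 1 = ε^1.25·(…)^4.75 = 1.59; Term 2 = ν·Q^9.4·(…)^5.2 = 1.05
D = 0.66·(1.59 + 1.05)^0.04 = 0.6861 m = 686 mm
Check: V = 1.02 m/s, Re = 2.79×10^5, f = 0.01741, h_f = 3.61 m ≈ 3.89 m ✓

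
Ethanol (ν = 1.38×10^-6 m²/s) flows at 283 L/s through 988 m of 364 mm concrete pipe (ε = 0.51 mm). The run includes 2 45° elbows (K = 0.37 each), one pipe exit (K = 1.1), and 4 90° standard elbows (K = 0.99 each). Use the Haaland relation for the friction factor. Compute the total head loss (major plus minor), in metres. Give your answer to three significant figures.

H_L ≈ 24.4 m

V = 4Q/(πD²) = 2.720 m/s; V²/2g = 0.3770 m
Re = 7.17×10^5, ε/D = 0.00140 → f = 0.02169 (Haaland)
Major: h_f = f(L/D)·V²/2g = 0.02169·2714·0.3770 = 22.19 m
Minor: ΣK = 5.80; h_m = ΣK·V²/2g = 2.186 m
Total H_L = 22.19 + 2.186 = 24.37 m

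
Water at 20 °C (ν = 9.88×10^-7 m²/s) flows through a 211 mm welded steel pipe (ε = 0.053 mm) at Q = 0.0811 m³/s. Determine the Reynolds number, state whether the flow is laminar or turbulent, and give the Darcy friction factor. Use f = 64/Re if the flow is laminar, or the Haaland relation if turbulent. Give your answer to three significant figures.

V = 4Q/(πD²) = 2.319 m/s
Re = VD/ν = 2.319·0.211/9.88×10^-7 = 4.95×10^5
Re > 4000 → turbulent; ε/D = 2.51×10^-4
Haaland: f = 0.01576

Re ≈ 4.95×10^5; turbulent; f ≈ 0.0158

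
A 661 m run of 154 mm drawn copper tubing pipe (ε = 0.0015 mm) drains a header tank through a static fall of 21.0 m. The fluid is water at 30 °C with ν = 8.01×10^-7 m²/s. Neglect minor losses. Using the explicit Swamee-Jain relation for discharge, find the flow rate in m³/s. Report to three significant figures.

Q ≈ 0.0502 m³/s

Swamee-Jain (Type II): Q = -0.965·√(gD⁵h_f/L)·ln[ε/(3.7D) + √(3.17ν²L/(gD³h_f))]
√(gD⁵h_f/L) = √(9.81·0.154⁵·21.0/661) = 0.005196
ε/(3.7D) = 2.63×10^-6; √(3.17ν²L/(gD³h_f)) = 4.23×10^-5
Q = -0.965·0.005196·ln(4.490×10^-5) = 0.05019 m³/s
Check: V = 2.69 m/s, Re = 5.18×10^5, f = 0.01317, h_f = 20.9 m ≈ 21.0 m ✓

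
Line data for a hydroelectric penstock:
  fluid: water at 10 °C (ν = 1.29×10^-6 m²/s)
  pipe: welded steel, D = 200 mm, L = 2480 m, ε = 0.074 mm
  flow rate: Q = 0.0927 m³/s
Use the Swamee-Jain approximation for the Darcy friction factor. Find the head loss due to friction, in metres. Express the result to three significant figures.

h_f ≈ 93.5 m

V = 4Q/(πD²) = 4·0.0927/(π·0.200²) = 2.951 m/s
Re = VD/ν = 2.951·0.200/1.29×10^-6 = 4.57×10^5 → turbulent
ε/D = 0.074/200 = 3.70×10^-4
Swamee-Jain: f = 0.01700
h_f = f(L/D)V²/(2g) = 0.01700·(2480/0.200)·2.951²/(2·9.81) = 93.54 m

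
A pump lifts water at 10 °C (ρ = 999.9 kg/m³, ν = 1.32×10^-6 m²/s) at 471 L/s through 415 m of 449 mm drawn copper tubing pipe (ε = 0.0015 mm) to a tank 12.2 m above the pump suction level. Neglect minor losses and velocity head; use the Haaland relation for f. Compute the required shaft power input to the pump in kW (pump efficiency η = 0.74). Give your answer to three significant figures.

V = 4Q/(πD²) = 2.975 m/s; Re = 1.01×10^6; ε/D = 3.34×10^-6; f = 0.01162
h_f = f(L/D)V²/2g = 4.843 m
Total head H = z + h_f = 12.2 + 4.843 = 17.04 m
P_hyd = ρgQH = 999.9·9.81·0.471·17.04 = 78.74 kW
P_shaft = P_hyd/η = 78.74/0.74 = 106.4 kW

P_shaft ≈ 106 kW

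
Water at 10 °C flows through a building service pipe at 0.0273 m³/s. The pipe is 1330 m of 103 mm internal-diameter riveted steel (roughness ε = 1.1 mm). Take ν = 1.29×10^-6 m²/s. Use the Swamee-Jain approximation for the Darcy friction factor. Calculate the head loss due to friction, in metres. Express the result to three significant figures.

h_f ≈ 276 m

V = 4Q/(πD²) = 4·0.0273/(π·0.103²) = 3.276 m/s
Re = VD/ν = 3.276·0.103/1.29×10^-6 = 2.62×10^5 → turbulent
ε/D = 1.1/103 = 0.0107
Swamee-Jain: f = 0.03911
h_f = f(L/D)V²/(2g) = 0.03911·(1330/0.103)·3.276²/(2·9.81) = 276.3 m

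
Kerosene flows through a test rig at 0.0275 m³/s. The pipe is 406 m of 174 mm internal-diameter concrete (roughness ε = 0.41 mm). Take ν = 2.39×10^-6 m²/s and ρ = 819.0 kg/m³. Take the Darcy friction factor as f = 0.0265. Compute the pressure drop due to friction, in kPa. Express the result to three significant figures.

V = 4Q/(πD²) = 4·0.0275/(π·0.174²) = 1.156 m/s
h_f = f(L/D)V²/(2g) = 0.02650·(406/0.174)·1.156²/(2·9.81) = 4.215 m
Δp = ρg·h_f = 819.0·9.81·4.215 = 33.87 kPa

Δp ≈ 33.9 kPa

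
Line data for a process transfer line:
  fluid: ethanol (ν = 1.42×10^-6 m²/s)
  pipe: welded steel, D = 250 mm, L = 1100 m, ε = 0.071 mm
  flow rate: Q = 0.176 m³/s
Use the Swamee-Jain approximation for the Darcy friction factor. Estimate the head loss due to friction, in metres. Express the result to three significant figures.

h_f ≈ 46.1 m

V = 4Q/(πD²) = 4·0.176/(π·0.250²) = 3.585 m/s
Re = VD/ν = 3.585·0.250/1.42×10^-6 = 6.31×10^5 → turbulent
ε/D = 0.071/250 = 2.84×10^-4
Swamee-Jain: f = 0.01600
h_f = f(L/D)V²/(2g) = 0.01600·(1100/0.250)·3.585²/(2·9.81) = 46.11 m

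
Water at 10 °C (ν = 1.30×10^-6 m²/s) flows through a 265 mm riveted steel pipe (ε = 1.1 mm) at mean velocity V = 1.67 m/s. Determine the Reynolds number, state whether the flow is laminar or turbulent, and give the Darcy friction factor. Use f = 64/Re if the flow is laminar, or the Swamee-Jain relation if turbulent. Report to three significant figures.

Re ≈ 3.40×10^5; turbulent; f ≈ 0.0292

Re = VD/ν = 1.670·0.265/1.30×10^-6 = 3.40×10^5
Re > 4000 → turbulent; ε/D = 0.00415
Swamee-Jain: f = 0.02917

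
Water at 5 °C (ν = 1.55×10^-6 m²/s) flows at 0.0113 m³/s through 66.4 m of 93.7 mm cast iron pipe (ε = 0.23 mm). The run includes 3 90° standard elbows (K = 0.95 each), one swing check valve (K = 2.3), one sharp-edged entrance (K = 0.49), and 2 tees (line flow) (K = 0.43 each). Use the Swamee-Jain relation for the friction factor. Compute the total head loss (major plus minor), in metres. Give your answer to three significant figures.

V = 4Q/(πD²) = 1.639 m/s; V²/2g = 0.1369 m
Re = 9.91×10^4, ε/D = 0.00245 → f = 0.02648 (Swamee-Jain)
Major: h_f = f(L/D)·V²/2g = 0.02648·708.6·0.1369 = 2.569 m
Minor: ΣK = 6.50; h_m = ΣK·V²/2g = 0.8897 m
Total H_L = 2.569 + 0.8897 = 3.459 m

H_L ≈ 3.46 m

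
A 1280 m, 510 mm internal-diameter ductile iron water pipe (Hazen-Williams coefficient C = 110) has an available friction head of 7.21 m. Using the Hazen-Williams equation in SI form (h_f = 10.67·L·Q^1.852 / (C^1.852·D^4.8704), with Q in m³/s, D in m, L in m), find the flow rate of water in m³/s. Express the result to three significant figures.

Q ≈ 0.318 m³/s

Rearranging: Q = [h_f·C^1.852·D^4.8704 / (10.67·L)]^(1/1.852)
Q = [7.21·110^1.852·0.510^4.8704 / (10.67·1280)]^0.540 = 0.3182 m³/s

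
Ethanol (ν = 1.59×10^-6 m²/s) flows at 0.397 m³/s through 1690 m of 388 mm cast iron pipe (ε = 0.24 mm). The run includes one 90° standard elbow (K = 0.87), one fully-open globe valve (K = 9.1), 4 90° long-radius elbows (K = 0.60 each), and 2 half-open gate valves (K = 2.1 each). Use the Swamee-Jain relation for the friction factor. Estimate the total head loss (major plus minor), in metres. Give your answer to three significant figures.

V = 4Q/(πD²) = 3.358 m/s; V²/2g = 0.5746 m
Re = 8.19×10^5, ε/D = 6.19×10^-4 → f = 0.01815 (Swamee-Jain)
Major: h_f = f(L/D)·V²/2g = 0.01815·4356·0.5746 = 45.43 m
Minor: ΣK = 16.6; h_m = ΣK·V²/2g = 9.521 m
Total H_L = 45.43 + 9.521 = 54.96 m

H_L ≈ 55.0 m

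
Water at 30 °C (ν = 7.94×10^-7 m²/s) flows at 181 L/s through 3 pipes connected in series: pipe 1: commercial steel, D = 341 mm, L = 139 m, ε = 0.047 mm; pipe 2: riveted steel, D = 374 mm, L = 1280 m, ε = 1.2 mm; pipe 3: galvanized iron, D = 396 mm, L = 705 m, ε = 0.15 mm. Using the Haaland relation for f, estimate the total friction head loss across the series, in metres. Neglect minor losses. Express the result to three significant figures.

Pipe 1: V = 1.982 m/s, Re = 8.51×10^5, ε/D = 1.38×10^-4, f = 0.01401, h_1 = f(L/D)V²/2g = 1.143 m
Pipe 2: V = 1.648 m/s, Re = 7.76×10^5, ε/D = 0.00321, f = 0.02687, h_2 = f(L/D)V²/2g = 12.72 m
Pipe 3: V = 1.470 m/s, Re = 7.33×10^5, ε/D = 3.79×10^-4, f = 0.01646, h_3 = f(L/D)V²/2g = 3.225 m
Series → Q common, losses add: H = Σh = 17.09 m

H ≈ 17.1 m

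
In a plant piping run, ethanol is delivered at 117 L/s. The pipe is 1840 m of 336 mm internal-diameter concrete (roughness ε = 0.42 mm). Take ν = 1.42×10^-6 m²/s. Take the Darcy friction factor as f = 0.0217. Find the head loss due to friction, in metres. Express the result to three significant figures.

V = 4Q/(πD²) = 4·0.117/(π·0.336²) = 1.320 m/s
h_f = f(L/D)V²/(2g) = 0.02170·(1840/0.336)·1.320²/(2·9.81) = 10.55 m

h_f ≈ 10.5 m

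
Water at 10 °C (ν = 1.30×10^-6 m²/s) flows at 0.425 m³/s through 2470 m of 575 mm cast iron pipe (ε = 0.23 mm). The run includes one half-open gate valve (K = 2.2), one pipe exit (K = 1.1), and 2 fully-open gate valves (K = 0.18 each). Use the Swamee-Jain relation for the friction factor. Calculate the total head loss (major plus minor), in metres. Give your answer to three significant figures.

H_L ≈ 10.4 m

V = 4Q/(πD²) = 1.637 m/s; V²/2g = 0.1365 m
Re = 7.24×10^5, ε/D = 4.00×10^-4 → f = 0.01680 (Swamee-Jain)
Major: h_f = f(L/D)·V²/2g = 0.01680·4296·0.1365 = 9.851 m
Minor: ΣK = 3.66; h_m = ΣK·V²/2g = 0.4997 m
Total H_L = 9.851 + 0.4997 = 10.35 m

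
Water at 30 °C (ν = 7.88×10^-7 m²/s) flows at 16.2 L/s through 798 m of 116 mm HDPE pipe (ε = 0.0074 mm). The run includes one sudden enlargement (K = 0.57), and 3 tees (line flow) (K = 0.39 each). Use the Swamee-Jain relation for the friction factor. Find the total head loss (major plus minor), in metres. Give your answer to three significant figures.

H_L ≈ 13.2 m

V = 4Q/(πD²) = 1.533 m/s; V²/2g = 0.1198 m
Re = 2.26×10^5, ε/D = 6.38×10^-5 → f = 0.01578 (Swamee-Jain)
Major: h_f = f(L/D)·V²/2g = 0.01578·6879·0.1198 = 13.00 m
Minor: ΣK = 1.74; h_m = ΣK·V²/2g = 0.2084 m
Total H_L = 13.00 + 0.2084 = 13.21 m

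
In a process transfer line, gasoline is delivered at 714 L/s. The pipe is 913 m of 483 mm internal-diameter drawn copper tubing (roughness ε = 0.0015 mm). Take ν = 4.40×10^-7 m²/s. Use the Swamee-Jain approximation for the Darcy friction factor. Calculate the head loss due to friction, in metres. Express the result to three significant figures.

V = 4Q/(πD²) = 4·0.714/(π·0.483²) = 3.897 m/s
Re = VD/ν = 3.897·0.483/4.40×10^-7 = 4.28×10^6 → turbulent
ε/D = 0.0015/483 = 3.11×10^-6
Swamee-Jain: f = 0.009412
h_f = f(L/D)V²/(2g) = 0.009412·(913/0.483)·3.897²/(2·9.81) = 13.77 m

h_f ≈ 13.8 m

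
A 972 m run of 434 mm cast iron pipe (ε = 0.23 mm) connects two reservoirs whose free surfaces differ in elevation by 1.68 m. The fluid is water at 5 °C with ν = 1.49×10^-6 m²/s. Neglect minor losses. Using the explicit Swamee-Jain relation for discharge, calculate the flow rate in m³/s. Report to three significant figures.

Q ≈ 0.132 m³/s

Swamee-Jain (Type II): Q = -0.965·√(gD⁵h_f/L)·ln[ε/(3.7D) + √(3.17ν²L/(gD³h_f))]
√(gD⁵h_f/L) = √(9.81·0.434⁵·1.68/972) = 0.01616
ε/(3.7D) = 1.43×10^-4; √(3.17ν²L/(gD³h_f)) = 7.13×10^-5
Q = -0.965·0.01616·ln(2.145×10^-4) = 0.1317 m³/s
Check: V = 0.890 m/s, Re = 2.59×10^5, f = 0.01869, h_f = 1.69 m ≈ 1.68 m ✓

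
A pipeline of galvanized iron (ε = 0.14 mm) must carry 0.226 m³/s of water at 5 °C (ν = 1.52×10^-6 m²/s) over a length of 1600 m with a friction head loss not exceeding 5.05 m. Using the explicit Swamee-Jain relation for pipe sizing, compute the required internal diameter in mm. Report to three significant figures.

D ≈ 474 mm

Swamee-Jain (Type III): D = 0.66·[ε^1.25·(LQ²/(gh_f))^4.75 + ν·Q^9.4·(L/(gh_f))^5.2]^0.04
LQ²/(gh_f) = 1.650; L/(gh_f) = 32.30
Term 1 = ε^1.25·(…)^4.75 = 1.64×10^-4; Term 2 = ν·Q^9.4·(…)^5.2 = 9.08×10^-5
D = 0.66·(1.64×10^-4 + 9.08×10^-5)^0.04 = 0.4740 m = 474 mm
Check: V = 1.28 m/s, Re = 3.99×10^5, f = 0.01661, h_f = 4.69 m ≈ 5.05 m ✓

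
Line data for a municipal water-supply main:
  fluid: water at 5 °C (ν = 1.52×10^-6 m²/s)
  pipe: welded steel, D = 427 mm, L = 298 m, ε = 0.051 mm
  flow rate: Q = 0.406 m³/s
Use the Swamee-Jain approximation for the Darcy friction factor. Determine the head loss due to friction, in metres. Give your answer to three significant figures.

V = 4Q/(πD²) = 4·0.406/(π·0.427²) = 2.835 m/s
Re = VD/ν = 2.835·0.427/1.52×10^-6 = 7.96×10^5 → turbulent
ε/D = 0.051/427 = 1.19×10^-4
Swamee-Jain: f = 0.01404
h_f = f(L/D)V²/(2g) = 0.01404·(298/0.427)·2.835²/(2·9.81) = 4.015 m

h_f ≈ 4.01 m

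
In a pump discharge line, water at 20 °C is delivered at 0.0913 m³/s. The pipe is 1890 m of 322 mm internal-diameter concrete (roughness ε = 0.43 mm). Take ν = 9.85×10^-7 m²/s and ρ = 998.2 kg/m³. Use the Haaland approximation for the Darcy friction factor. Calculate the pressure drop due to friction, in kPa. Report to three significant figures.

Δp ≈ 80.0 kPa

V = 4Q/(πD²) = 4·0.0913/(π·0.322²) = 1.121 m/s
Re = VD/ν = 1.121·0.322/9.85×10^-7 = 3.67×10^5 → turbulent
ε/D = 0.43/322 = 0.00134
Haaland: f = 0.02171
h_f = f(L/D)V²/(2g) = 0.02171·(1890/0.322)·1.121²/(2·9.81) = 8.165 m
Δp = ρg·h_f = 998.2·9.81·8.165 = 79.96 kPa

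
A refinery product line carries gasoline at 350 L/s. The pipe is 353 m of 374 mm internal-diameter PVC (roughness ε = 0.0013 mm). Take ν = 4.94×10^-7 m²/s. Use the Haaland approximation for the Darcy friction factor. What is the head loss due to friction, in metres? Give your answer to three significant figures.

h_f ≈ 4.96 m

V = 4Q/(πD²) = 4·0.350/(π·0.374²) = 3.186 m/s
Re = VD/ν = 3.186·0.374/4.94×10^-7 = 2.41×10^6 → turbulent
ε/D = 0.0013/374 = 3.48×10^-6
Haaland: f = 0.01015
h_f = f(L/D)V²/(2g) = 0.01015·(353/0.374)·3.186²/(2·9.81) = 4.957 m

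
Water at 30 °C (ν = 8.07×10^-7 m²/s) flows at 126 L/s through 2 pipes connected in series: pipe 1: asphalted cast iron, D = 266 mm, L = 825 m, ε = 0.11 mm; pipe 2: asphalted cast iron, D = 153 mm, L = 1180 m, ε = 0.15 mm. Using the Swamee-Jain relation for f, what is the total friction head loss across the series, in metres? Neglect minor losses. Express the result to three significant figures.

Pipe 1: V = 2.267 m/s, Re = 7.47×10^5, ε/D = 4.14×10^-4, f = 0.01687, h_1 = f(L/D)V²/2g = 13.71 m
Pipe 2: V = 6.853 m/s, Re = 1.30×10^6, ε/D = 9.80×10^-4, f = 0.01986, h_2 = f(L/D)V²/2g = 366.6 m
Series → Q common, losses add: H = Σh = 380.3 m

H ≈ 380 m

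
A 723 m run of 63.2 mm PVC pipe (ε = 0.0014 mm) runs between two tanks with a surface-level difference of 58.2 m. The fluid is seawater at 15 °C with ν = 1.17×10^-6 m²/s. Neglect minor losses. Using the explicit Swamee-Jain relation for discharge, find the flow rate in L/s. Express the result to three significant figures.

Q ≈ 7.56 L/s

Swamee-Jain (Type II): Q = -0.965·√(gD⁵h_f/L)·ln[ε/(3.7D) + √(3.17ν²L/(gD³h_f))]
√(gD⁵h_f/L) = √(9.81·0.0632⁵·58.2/723) = 8.923×10^-4
ε/(3.7D) = 5.99×10^-6; √(3.17ν²L/(gD³h_f)) = 1.48×10^-4
Q = -0.965·8.923×10^-4·ln(1.535×10^-4) = 0.007562 m³/s
Check: V = 2.41 m/s, Re = 1.30×10^5, f = 0.01707, h_f = 57.8 m ≈ 58.2 m ✓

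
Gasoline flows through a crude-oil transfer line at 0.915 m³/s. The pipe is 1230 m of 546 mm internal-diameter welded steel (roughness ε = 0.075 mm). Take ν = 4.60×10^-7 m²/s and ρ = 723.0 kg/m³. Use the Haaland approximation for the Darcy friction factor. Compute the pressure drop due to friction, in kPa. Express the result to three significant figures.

Δp ≈ 162 kPa

V = 4Q/(πD²) = 4·0.915/(π·0.546²) = 3.908 m/s
Re = VD/ν = 3.908·0.546/4.60×10^-7 = 4.64×10^6 → turbulent
ε/D = 0.075/546 = 1.37×10^-4
Haaland: f = 0.01303
h_f = f(L/D)V²/(2g) = 0.01303·(1230/0.546)·3.908²/(2·9.81) = 22.84 m
Δp = ρg·h_f = 723.0·9.81·22.84 = 162.0 kPa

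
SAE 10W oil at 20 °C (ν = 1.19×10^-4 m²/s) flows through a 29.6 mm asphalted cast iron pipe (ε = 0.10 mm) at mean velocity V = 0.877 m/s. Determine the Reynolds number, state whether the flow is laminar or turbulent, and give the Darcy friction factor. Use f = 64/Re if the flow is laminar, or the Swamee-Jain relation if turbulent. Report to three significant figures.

Re = VD/ν = 0.8770·0.0296/1.19×10^-4 = 218
Re < 2300 → laminar → f = 64/Re = 0.2934

Re ≈ 218; laminar; f = 64/Re ≈ 0.293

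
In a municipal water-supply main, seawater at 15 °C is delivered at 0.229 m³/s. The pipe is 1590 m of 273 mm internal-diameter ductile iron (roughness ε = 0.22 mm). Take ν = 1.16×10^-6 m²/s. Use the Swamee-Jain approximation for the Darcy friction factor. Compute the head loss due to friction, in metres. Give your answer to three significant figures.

V = 4Q/(πD²) = 4·0.229/(π·0.273²) = 3.912 m/s
Re = VD/ν = 3.912·0.273/1.16×10^-6 = 9.21×10^5 → turbulent
ε/D = 0.22/273 = 8.06×10^-4
Swamee-Jain: f = 0.01913
h_f = f(L/D)V²/(2g) = 0.01913·(1590/0.273)·3.912²/(2·9.81) = 86.89 m

h_f ≈ 86.9 m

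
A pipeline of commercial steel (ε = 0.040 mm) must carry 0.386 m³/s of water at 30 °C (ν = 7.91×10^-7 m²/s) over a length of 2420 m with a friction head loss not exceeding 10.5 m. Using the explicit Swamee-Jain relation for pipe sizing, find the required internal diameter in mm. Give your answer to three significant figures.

Swamee-Jain (Type III): D = 0.66·[ε^1.25·(LQ²/(gh_f))^4.75 + ν·Q^9.4·(L/(gh_f))^5.2]^0.04
LQ²/(gh_f) = 3.501; L/(gh_f) = 23.49
Term 1 = ε^1.25·(…)^4.75 = 0.00122; Term 2 = ν·Q^9.4·(…)^5.2 = 0.00138
D = 0.66·(0.00122 + 0.00138)^0.04 = 0.5202 m = 520 mm
Check: V = 1.82 m/s, Re = 1.19×10^6, f = 0.01294, h_f = 10.1 m ≈ 10.5 m ✓

D ≈ 520 mm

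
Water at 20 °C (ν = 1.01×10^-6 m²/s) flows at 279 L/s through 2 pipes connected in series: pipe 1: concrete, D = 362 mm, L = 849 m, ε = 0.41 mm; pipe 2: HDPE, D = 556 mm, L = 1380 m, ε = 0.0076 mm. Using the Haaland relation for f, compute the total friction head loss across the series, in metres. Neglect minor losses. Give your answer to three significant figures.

H ≈ 20.2 m

Pipe 1: V = 2.711 m/s, Re = 9.72×10^5, ε/D = 0.00113, f = 0.02054, h_1 = f(L/D)V²/2g = 18.04 m
Pipe 2: V = 1.149 m/s, Re = 6.33×10^5, ε/D = 1.37×10^-5, f = 0.01272, h_2 = f(L/D)V²/2g = 2.124 m
Series → Q common, losses add: H = Σh = 20.16 m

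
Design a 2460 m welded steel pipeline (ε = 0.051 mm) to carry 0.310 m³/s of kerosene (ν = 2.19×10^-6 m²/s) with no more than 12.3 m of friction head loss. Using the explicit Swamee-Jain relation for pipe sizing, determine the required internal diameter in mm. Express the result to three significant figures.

D ≈ 479 mm

Swamee-Jain (Type III): D = 0.66·[ε^1.25·(LQ²/(gh_f))^4.75 + ν·Q^9.4·(L/(gh_f))^5.2]^0.04
LQ²/(gh_f) = 1.959; L/(gh_f) = 20.39
Term 1 = ε^1.25·(…)^4.75 = 1.05×10^-4; Term 2 = ν·Q^9.4·(…)^5.2 = 2.33×10^-4
D = 0.66·(1.05×10^-4 + 2.33×10^-4)^0.04 = 0.4794 m = 479 mm
Check: V = 1.72 m/s, Re = 3.76×10^5, f = 0.01504, h_f = 11.6 m ≈ 12.3 m ✓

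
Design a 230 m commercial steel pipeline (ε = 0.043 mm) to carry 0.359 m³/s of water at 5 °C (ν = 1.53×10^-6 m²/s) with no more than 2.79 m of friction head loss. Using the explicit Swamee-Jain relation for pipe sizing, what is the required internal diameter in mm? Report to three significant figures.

Swamee-Jain (Type III): D = 0.66·[ε^1.25·(LQ²/(gh_f))^4.75 + ν·Q^9.4·(L/(gh_f))^5.2]^0.04
LQ²/(gh_f) = 1.083; L/(gh_f) = 8.403
Term 1 = ε^1.25·(…)^4.75 = 5.09×10^-6; Term 2 = ν·Q^9.4·(…)^5.2 = 6.45×10^-6
D = 0.66·(5.09×10^-6 + 6.45×10^-6)^0.04 = 0.4188 m = 419 mm
Check: V = 2.61 m/s, Re = 7.13×10^5, f = 0.01396, h_f = 2.65 m ≈ 2.79 m ✓

D ≈ 419 mm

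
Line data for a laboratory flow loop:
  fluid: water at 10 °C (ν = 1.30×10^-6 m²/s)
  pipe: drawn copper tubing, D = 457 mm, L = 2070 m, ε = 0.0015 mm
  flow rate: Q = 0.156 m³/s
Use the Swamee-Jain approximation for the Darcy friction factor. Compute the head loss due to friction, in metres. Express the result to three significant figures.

h_f ≈ 2.95 m

V = 4Q/(πD²) = 4·0.156/(π·0.457²) = 0.9510 m/s
Re = VD/ν = 0.9510·0.457/1.30×10^-6 = 3.34×10^5 → turbulent
ε/D = 0.0015/457 = 3.28×10^-6
Swamee-Jain: f = 0.01413
h_f = f(L/D)V²/(2g) = 0.01413·(2070/0.457)·0.9510²/(2·9.81) = 2.950 m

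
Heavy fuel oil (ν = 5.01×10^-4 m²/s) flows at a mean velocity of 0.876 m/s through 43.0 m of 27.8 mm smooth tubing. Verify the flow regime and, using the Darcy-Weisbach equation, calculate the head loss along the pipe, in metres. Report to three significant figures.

Re = VD/ν = 0.876·0.02780/5.01×10^-4 = 48.6 → laminar (Re < 2300)
f = 64/Re = 1.317
h_f = f(L/D)V²/(2g) = 1.317·(43.0/0.02780)·0.876²/(2·9.81) = 79.65 m

h_f ≈ 79.7 m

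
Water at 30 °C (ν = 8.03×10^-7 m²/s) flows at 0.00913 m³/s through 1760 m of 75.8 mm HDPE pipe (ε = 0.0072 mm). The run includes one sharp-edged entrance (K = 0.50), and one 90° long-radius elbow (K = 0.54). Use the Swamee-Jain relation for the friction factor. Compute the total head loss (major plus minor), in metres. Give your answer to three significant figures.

H_L ≈ 80.0 m

V = 4Q/(πD²) = 2.023 m/s; V²/2g = 0.2086 m
Re = 1.91×10^5, ε/D = 9.50×10^-5 → f = 0.01647 (Swamee-Jain)
Major: h_f = f(L/D)·V²/2g = 0.01647·23219·0.2086 = 79.79 m
Minor: ΣK = 1.04; h_m = ΣK·V²/2g = 0.2170 m
Total H_L = 79.79 + 0.2170 = 80.01 m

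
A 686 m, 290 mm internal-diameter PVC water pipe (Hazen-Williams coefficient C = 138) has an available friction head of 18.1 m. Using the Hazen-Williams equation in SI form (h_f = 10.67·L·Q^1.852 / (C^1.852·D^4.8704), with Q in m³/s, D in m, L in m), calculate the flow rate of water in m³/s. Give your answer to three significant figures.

Rearranging: Q = [h_f·C^1.852·D^4.8704 / (10.67·L)]^(1/1.852)
Q = [18.1·138^1.852·0.290^4.8704 / (10.67·686)]^0.540 = 0.2082 m³/s

Q ≈ 0.208 m³/s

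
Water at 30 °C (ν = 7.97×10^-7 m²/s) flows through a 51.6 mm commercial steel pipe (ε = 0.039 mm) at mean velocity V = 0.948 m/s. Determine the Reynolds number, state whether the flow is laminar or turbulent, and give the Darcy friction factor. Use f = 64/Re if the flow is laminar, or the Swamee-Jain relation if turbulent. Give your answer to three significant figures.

Re ≈ 6.14×10^4; turbulent; f ≈ 0.0228

Re = VD/ν = 0.9480·0.0516/7.97×10^-7 = 6.14×10^4
Re > 4000 → turbulent; ε/D = 7.56×10^-4
Swamee-Jain: f = 0.02277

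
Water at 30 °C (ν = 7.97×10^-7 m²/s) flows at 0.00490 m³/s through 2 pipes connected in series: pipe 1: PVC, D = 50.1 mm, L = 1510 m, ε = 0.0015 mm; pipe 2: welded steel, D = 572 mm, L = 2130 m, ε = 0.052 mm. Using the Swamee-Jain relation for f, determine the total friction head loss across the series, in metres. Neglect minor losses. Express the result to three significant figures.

Pipe 1: V = 2.486 m/s, Re = 1.56×10^5, ε/D = 2.99×10^-5, f = 0.01654, h_1 = f(L/D)V²/2g = 157.0 m
Pipe 2: V = 0.01907 m/s, Re = 1.37×10^4, ε/D = 9.09×10^-5, f = 0.02865, h_2 = f(L/D)V²/2g = 0.001977 m
Series → Q common, losses add: H = Σh = 157.0 m

H ≈ 157 m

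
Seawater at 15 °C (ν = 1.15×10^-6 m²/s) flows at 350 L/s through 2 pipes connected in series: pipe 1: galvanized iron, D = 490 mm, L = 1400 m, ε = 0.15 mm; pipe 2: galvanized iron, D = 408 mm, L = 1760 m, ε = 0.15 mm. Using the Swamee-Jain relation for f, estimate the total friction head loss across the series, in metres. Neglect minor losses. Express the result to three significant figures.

Pipe 1: V = 1.856 m/s, Re = 7.91×10^5, ε/D = 3.06×10^-4, f = 0.01598, h_1 = f(L/D)V²/2g = 8.018 m
Pipe 2: V = 2.677 m/s, Re = 9.50×10^5, ε/D = 3.68×10^-4, f = 0.01636, h_2 = f(L/D)V²/2g = 25.78 m
Series → Q common, losses add: H = Σh = 33.80 m

H ≈ 33.8 m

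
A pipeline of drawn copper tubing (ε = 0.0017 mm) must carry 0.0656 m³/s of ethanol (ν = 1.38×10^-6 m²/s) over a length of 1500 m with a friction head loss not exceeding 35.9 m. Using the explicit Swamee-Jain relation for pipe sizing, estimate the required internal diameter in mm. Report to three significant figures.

Swamee-Jain (Type III): D = 0.66·[ε^1.25·(LQ²/(gh_f))^4.75 + ν·Q^9.4·(L/(gh_f))^5.2]^0.04
LQ²/(gh_f) = 0.01833; L/(gh_f) = 4.259
Term 1 = ε^1.25·(…)^4.75 = 3.45×10^-16; Term 2 = ν·Q^9.4·(…)^5.2 = 1.96×10^-14
D = 0.66·(3.45×10^-16 + 1.96×10^-14)^0.04 = 0.1869 m = 187 mm
Check: V = 2.39 m/s, Re = 3.24×10^5, f = 0.01428, h_f = 33.4 m ≈ 35.9 m ✓

D ≈ 187 mm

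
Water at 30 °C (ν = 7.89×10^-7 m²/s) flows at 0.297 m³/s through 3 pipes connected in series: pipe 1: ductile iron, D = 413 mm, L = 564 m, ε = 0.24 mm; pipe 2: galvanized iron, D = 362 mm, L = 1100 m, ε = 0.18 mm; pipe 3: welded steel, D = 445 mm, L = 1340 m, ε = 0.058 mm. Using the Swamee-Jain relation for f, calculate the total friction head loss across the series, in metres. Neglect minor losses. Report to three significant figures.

H ≈ 36.0 m

Pipe 1: V = 2.217 m/s, Re = 1.16×10^6, ε/D = 5.81×10^-4, f = 0.01776, h_1 = f(L/D)V²/2g = 6.076 m
Pipe 2: V = 2.886 m/s, Re = 1.32×10^6, ε/D = 4.97×10^-4, f = 0.01715, h_2 = f(L/D)V²/2g = 22.12 m
Pipe 3: V = 1.910 m/s, Re = 1.08×10^6, ε/D = 1.30×10^-4, f = 0.01386, h_3 = f(L/D)V²/2g = 7.757 m
Series → Q common, losses add: H = Σh = 35.95 m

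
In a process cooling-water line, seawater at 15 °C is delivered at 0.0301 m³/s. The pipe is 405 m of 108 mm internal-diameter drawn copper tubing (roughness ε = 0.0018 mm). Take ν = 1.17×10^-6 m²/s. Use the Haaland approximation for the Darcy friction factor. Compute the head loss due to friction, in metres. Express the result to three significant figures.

V = 4Q/(πD²) = 4·0.0301/(π·0.108²) = 3.286 m/s
Re = VD/ν = 3.286·0.108/1.17×10^-6 = 3.03×10^5 → turbulent
ε/D = 0.0018/108 = 1.67×10^-5
Haaland: f = 0.01445
h_f = f(L/D)V²/(2g) = 0.01445·(405/0.108)·3.286²/(2·9.81) = 29.82 m

h_f ≈ 29.8 m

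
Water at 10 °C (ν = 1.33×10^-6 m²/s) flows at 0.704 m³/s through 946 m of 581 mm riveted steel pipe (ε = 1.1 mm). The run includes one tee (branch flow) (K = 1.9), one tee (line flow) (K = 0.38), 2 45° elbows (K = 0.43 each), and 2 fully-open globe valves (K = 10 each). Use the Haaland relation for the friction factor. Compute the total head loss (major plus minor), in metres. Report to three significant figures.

H_L ≈ 21.9 m

V = 4Q/(πD²) = 2.655 m/s; V²/2g = 0.3594 m
Re = 1.16×10^6, ε/D = 0.00189 → f = 0.02327 (Haaland)
Major: h_f = f(L/D)·V²/2g = 0.02327·1628·0.3594 = 13.62 m
Minor: ΣK = 23.1; h_m = ΣK·V²/2g = 8.316 m
Total H_L = 13.62 + 8.316 = 21.94 m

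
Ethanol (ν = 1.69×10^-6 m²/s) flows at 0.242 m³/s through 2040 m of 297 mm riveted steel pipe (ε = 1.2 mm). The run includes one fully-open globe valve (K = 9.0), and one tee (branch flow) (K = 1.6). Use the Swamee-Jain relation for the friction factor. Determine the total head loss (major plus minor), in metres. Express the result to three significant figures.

H_L ≈ 129 m

V = 4Q/(πD²) = 3.493 m/s; V²/2g = 0.6219 m
Re = 6.14×10^5, ε/D = 0.00404 → f = 0.02877 (Swamee-Jain)
Major: h_f = f(L/D)·V²/2g = 0.02877·6869·0.6219 = 122.9 m
Minor: ΣK = 10.6; h_m = ΣK·V²/2g = 6.592 m
Total H_L = 122.9 + 6.592 = 129.5 m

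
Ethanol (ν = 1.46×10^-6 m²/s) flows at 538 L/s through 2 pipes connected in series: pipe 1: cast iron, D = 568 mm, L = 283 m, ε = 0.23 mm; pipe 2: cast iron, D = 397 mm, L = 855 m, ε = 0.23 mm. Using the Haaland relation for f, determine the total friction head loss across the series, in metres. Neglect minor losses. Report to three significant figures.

H ≈ 38.5 m

Pipe 1: V = 2.123 m/s, Re = 8.26×10^5, ε/D = 4.05×10^-4, f = 0.01658, h_1 = f(L/D)V²/2g = 1.898 m
Pipe 2: V = 4.346 m/s, Re = 1.18×10^6, ε/D = 5.79×10^-4, f = 0.01764, h_2 = f(L/D)V²/2g = 36.57 m
Series → Q common, losses add: H = Σh = 38.47 m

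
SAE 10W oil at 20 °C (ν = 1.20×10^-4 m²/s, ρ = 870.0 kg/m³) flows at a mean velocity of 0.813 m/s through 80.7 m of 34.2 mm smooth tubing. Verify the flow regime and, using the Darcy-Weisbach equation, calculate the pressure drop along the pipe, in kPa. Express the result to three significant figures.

Re = VD/ν = 0.813·0.03420/1.20×10^-4 = 232 → laminar (Re < 2300)
f = 64/Re = 0.2762
h_f = f(L/D)V²/(2g) = 0.2762·(80.7/0.03420)·0.813²/(2·9.81) = 21.96 m
Δp = ρg·h_f = 870.0·9.81·21.96 = 187.4 kPa

Δp ≈ 187 kPa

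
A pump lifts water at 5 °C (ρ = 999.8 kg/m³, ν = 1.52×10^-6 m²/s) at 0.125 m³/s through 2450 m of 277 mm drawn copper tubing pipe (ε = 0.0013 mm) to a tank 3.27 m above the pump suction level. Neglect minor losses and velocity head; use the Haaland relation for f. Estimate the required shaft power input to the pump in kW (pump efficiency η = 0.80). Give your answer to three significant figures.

V = 4Q/(πD²) = 2.074 m/s; Re = 3.78×10^5; ε/D = 4.69×10^-6; f = 0.01378
h_f = f(L/D)V²/2g = 26.74 m
Total head H = z + h_f = 3.27 + 26.74 = 30.01 m
P_hyd = ρgQH = 999.8·9.81·0.125·30.01 = 36.79 kW
P_shaft = P_hyd/η = 36.79/0.80 = 45.98 kW

P_shaft ≈ 46.0 kW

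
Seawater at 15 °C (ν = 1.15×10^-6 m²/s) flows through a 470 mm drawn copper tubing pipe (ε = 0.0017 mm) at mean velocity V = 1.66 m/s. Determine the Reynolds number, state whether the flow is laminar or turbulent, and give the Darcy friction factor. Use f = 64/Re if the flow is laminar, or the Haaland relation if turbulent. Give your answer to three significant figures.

Re = VD/ν = 1.660·0.470/1.15×10^-6 = 6.78×10^5
Re > 4000 → turbulent; ε/D = 3.62×10^-6
Haaland: f = 0.01243

Re ≈ 6.78×10^5; turbulent; f ≈ 0.0124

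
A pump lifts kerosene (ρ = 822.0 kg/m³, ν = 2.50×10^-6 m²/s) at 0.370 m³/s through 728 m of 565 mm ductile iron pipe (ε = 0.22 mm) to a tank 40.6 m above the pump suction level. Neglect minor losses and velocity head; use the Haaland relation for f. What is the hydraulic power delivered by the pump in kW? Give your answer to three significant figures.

V = 4Q/(πD²) = 1.476 m/s; Re = 3.34×10^5; ε/D = 3.89×10^-4; f = 0.01726
h_f = f(L/D)V²/2g = 2.469 m
Total head H = z + h_f = 40.6 + 2.469 = 43.07 m
P_hyd = ρgQH = 822.0·9.81·0.370·43.07 = 128.5 kW

P_hyd ≈ 129 kW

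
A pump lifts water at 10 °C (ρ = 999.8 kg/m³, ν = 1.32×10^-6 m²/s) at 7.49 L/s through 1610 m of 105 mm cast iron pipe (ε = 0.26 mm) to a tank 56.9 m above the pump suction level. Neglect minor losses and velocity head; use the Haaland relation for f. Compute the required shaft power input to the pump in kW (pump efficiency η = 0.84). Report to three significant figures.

P_shaft ≈ 6.34 kW

V = 4Q/(πD²) = 0.8650 m/s; Re = 6.88×10^4; ε/D = 0.00248; f = 0.02673
h_f = f(L/D)V²/2g = 15.63 m
Total head H = z + h_f = 56.9 + 15.63 = 72.53 m
P_hyd = ρgQH = 999.8·9.81·0.00749·72.53 = 5.328 kW
P_shaft = P_hyd/η = 5.328/0.84 = 6.343 kW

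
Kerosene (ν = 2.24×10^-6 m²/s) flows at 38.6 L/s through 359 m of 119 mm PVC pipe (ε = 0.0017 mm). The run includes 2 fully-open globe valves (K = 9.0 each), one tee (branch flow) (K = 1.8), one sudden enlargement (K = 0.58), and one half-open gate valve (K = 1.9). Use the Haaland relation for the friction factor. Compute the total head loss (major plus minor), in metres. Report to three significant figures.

V = 4Q/(πD²) = 3.471 m/s; V²/2g = 0.6139 m
Re = 1.84×10^5, ε/D = 1.43×10^-5 → f = 0.01583 (Haaland)
Major: h_f = f(L/D)·V²/2g = 0.01583·3017·0.6139 = 29.32 m
Minor: ΣK = 22.3; h_m = ΣK·V²/2g = 13.68 m
Total H_L = 29.32 + 13.68 = 43.00 m

H_L ≈ 43.0 m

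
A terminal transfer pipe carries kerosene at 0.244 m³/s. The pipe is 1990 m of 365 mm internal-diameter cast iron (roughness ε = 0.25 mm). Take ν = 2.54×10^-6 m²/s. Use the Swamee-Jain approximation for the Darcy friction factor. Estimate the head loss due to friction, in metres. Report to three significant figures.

h_f ≈ 29.0 m

V = 4Q/(πD²) = 4·0.244/(π·0.365²) = 2.332 m/s
Re = VD/ν = 2.332·0.365/2.54×10^-6 = 3.35×10^5 → turbulent
ε/D = 0.25/365 = 6.85×10^-4
Swamee-Jain: f = 0.01920
h_f = f(L/D)V²/(2g) = 0.01920·(1990/0.365)·2.332²/(2·9.81) = 29.01 m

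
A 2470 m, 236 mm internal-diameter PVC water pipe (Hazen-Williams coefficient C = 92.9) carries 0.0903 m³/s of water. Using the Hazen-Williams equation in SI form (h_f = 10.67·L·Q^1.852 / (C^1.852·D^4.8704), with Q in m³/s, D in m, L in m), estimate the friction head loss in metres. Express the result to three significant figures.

h_f ≈ 78.7 m

h_f = 10.67·2470·0.0903^1.852 / (92.9^1.852·0.236^4.8704) = 78.74 m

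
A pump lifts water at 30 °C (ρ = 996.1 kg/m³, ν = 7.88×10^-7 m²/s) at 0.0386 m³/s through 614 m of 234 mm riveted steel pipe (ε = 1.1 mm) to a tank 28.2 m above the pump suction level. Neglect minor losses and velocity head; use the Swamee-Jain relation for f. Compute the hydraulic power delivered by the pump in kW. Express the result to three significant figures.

V = 4Q/(πD²) = 0.8976 m/s; Re = 2.67×10^5; ε/D = 0.00470; f = 0.03033
h_f = f(L/D)V²/2g = 3.268 m
Total head H = z + h_f = 28.2 + 3.268 = 31.47 m
P_hyd = ρgQH = 996.1·9.81·0.0386·31.47 = 11.87 kW

P_hyd ≈ 11.9 kW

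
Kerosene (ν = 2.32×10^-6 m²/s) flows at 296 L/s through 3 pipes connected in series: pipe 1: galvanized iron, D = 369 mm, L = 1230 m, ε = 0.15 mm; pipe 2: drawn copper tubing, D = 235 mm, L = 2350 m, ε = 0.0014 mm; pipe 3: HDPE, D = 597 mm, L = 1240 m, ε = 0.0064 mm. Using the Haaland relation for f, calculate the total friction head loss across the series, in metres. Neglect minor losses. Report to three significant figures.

Pipe 1: V = 2.768 m/s, Re = 4.40×10^5, ε/D = 4.07×10^-4, f = 0.01707, h_1 = f(L/D)V²/2g = 22.22 m
Pipe 2: V = 6.824 m/s, Re = 6.91×10^5, ε/D = 5.96×10^-6, f = 0.01242, h_2 = f(L/D)V²/2g = 294.8 m
Pipe 3: V = 1.057 m/s, Re = 2.72×10^5, ε/D = 1.07×10^-5, f = 0.01469, h_3 = f(L/D)V²/2g = 1.739 m
Series → Q common, losses add: H = Σh = 318.8 m

H ≈ 319 m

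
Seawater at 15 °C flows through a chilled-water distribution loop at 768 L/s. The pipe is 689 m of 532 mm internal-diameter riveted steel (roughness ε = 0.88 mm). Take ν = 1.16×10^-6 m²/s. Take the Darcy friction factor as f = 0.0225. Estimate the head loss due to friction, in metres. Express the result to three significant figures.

h_f ≈ 17.7 m

V = 4Q/(πD²) = 4·0.768/(π·0.532²) = 3.455 m/s
h_f = f(L/D)V²/(2g) = 0.02250·(689/0.532)·3.455²/(2·9.81) = 17.73 m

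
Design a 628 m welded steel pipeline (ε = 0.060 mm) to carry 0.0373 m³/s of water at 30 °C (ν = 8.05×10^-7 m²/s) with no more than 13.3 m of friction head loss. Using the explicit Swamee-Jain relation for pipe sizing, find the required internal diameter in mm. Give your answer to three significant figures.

D ≈ 159 mm

Swamee-Jain (Type III): D = 0.66·[ε^1.25·(LQ²/(gh_f))^4.75 + ν·Q^9.4·(L/(gh_f))^5.2]^0.04
LQ²/(gh_f) = 0.006697; L/(gh_f) = 4.813
Term 1 = ε^1.25·(…)^4.75 = 2.49×10^-16; Term 2 = ν·Q^9.4·(…)^5.2 = 1.07×10^-16
D = 0.66·(2.49×10^-16 + 1.07×10^-16)^0.04 = 0.1591 m = 159 mm
Check: V = 1.88 m/s, Re = 3.71×10^5, f = 0.01729, h_f = 12.3 m ≈ 13.3 m ✓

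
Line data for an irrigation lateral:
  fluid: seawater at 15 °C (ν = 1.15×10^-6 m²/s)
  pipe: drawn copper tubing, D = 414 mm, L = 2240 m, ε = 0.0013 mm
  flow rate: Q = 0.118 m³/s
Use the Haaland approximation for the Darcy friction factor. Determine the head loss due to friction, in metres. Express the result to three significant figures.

h_f ≈ 3.02 m

V = 4Q/(πD²) = 4·0.118/(π·0.414²) = 0.8766 m/s
Re = VD/ν = 0.8766·0.414/1.15×10^-6 = 3.16×10^5 → turbulent
ε/D = 0.0013/414 = 3.14×10^-6
Haaland: f = 0.01423
h_f = f(L/D)V²/(2g) = 0.01423·(2240/0.414)·0.8766²/(2·9.81) = 3.016 m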